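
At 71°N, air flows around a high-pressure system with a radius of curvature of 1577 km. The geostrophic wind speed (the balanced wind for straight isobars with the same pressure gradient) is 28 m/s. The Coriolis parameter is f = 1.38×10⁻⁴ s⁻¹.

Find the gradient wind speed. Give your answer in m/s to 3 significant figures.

Around a high, pressure-gradient force acts outward with centrifugal, so Coriolis balances both:
fV = (1/ρ)|∂P/∂n| + V²/R  →  V² − fR·V + fR·V_g = 0
With fR = 1.38×10⁻⁴ × 1577×10³ m = 218 m/s:
V = [fR − √((fR)² − 4 fR V_g)]/2 = [218 − √(218² − 4×218×28)]/2 = 33 m/s
Supergeostrophic (V > V_g = 28 m/s), as expected around a high.

33.0 m/s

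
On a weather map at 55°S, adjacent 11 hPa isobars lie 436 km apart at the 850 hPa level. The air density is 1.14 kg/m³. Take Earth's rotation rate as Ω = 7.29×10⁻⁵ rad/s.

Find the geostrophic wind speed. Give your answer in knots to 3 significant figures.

36.0 knots

Coriolis parameter at 55°S:
f = 2Ω sin φ = 2 × 7.29×10⁻⁵ × sin 55° = 1.19×10⁻⁴ s⁻¹
Pressure gradient: |∂P/∂n| = 1100 Pa / 436000 m = 2.52×10⁻³ Pa/m
Geostrophic balance (pressure-gradient force = Coriolis force):
V_g = (1/(fρ)) |∂P/∂n| = 2.52×10⁻³ / (1.19×10⁻⁴ × 1.14) = 18.5 m/s
Converting: 18.5 m/s × 1.944 = 36.0 knots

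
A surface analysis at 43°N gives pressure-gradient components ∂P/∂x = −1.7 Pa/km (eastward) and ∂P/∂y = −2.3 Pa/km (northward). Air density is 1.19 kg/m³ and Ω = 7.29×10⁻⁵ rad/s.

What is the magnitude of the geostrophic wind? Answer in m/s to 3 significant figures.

24.2 m/s

Coriolis parameter at 43°N:
f = 2Ω sin φ = 2 × 7.29×10⁻⁵ × sin 43° = 9.94×10⁻⁵ s⁻¹
Component geostrophic relations (x east, y north):
u_g = −(1/(fρ)) ∂P/∂y,  v_g = (1/(fρ)) ∂P/∂x
u_g = −(−2.3×10⁻³)/(9.94×10⁻⁵ × 1.19) = 19.4 m/s;  v_g = (−1.7×10⁻³)/(9.94×10⁻⁵ × 1.19) = −14.4 m/s
|V_g| = √(u_g² + v_g²) = 24.2 m/s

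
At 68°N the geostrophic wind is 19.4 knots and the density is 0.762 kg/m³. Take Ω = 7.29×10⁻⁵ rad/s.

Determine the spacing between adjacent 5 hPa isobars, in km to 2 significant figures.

490 km

Coriolis parameter at 68°N:
f = 2Ω sin φ = 2 × 7.29×10⁻⁵ × sin 68° = 1.35×10⁻⁴ s⁻¹
Wind speed in SI: 19.4 knots = 9.98 m/s
Geostrophic balance rearranged: |∂P/∂n| = f ρ V_g
|∂P/∂n| = 1.35×10⁻⁴ × 0.762 × 9.98 = 1.03×10⁻³ Pa/m
Isobar spacing: Δn = ΔP/|∂P/∂n| = 500 Pa / 1.03×10⁻³ Pa/m = 486353 m ≈ 490 km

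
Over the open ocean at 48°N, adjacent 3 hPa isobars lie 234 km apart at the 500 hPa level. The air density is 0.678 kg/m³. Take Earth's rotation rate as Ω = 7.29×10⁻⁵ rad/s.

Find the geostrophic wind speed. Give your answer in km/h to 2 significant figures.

63 km/h

Coriolis parameter at 48°N:
f = 2Ω sin φ = 2 × 7.29×10⁻⁵ × sin 48° = 1.08×10⁻⁴ s⁻¹
Pressure gradient: |∂P/∂n| = 300 Pa / 234000 m = 1.28×10⁻³ Pa/m
Geostrophic balance (pressure-gradient force = Coriolis force):
V_g = (1/(fρ)) |∂P/∂n| = 1.28×10⁻³ / (1.08×10⁻⁴ × 0.678) = 17.5 m/s
Converting: 17.5 m/s × 3.6 = 63 km/h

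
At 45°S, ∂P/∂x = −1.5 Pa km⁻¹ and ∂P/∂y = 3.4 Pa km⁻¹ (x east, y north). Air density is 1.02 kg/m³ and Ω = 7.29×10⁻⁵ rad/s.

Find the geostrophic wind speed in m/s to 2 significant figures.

Coriolis parameter at 45°S:
f = 2Ω sin φ = 2 × 7.29×10⁻⁵ × sin 45° = 1.03×10⁻⁴ s⁻¹
In the Southern Hemisphere f is negative: f = −1.03×10⁻⁴ s⁻¹.
Component geostrophic relations (x east, y north):
u_g = −(1/(fρ)) ∂P/∂y,  v_g = (1/(fρ)) ∂P/∂x
u_g = −(3.4×10⁻³)/(−1.03×10⁻⁴ × 1.02) = 32.3 m/s;  v_g = (−1.5×10⁻³)/(−1.03×10⁻⁴ × 1.02) = 14.3 m/s
|V_g| = √(u_g² + v_g²) = 35.3 m/s

35 m/s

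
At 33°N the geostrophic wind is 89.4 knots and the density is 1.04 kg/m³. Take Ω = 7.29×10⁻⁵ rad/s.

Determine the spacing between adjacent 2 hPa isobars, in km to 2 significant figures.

Coriolis parameter at 33°N:
f = 2Ω sin φ = 2 × 7.29×10⁻⁵ × sin 33° = 7.94×10⁻⁵ s⁻¹
Wind speed in SI: 89.4 knots = 46.0 m/s
Geostrophic balance rearranged: |∂P/∂n| = f ρ V_g
|∂P/∂n| = 7.94×10⁻⁵ × 1.04 × 46.0 = 3.80×10⁻³ Pa/m
Isobar spacing: Δn = ΔP/|∂P/∂n| = 200 Pa / 3.80×10⁻³ Pa/m = 52657 m ≈ 53 km

53 km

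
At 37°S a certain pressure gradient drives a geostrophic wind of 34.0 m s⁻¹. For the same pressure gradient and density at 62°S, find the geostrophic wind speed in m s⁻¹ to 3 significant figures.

23.2 m s⁻¹

With the same pressure gradient and density, V_g ∝ 1/f ∝ 1/sin φ.
V₂ = V₁ · sin φ₁ / sin φ₂ = 34.0 × sin 37° / sin 62°
V₂ = 34.0 × 0.6018/0.8829 = 23.2 m s⁻¹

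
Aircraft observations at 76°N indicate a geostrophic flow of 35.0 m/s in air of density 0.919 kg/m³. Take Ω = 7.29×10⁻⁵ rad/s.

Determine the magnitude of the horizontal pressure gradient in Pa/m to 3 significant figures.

4.55×10⁻³ Pa/m

Coriolis parameter at 76°N:
f = 2Ω sin φ = 2 × 7.29×10⁻⁵ × sin 76° = 1.41×10⁻⁴ s⁻¹
Geostrophic balance rearranged: |∂P/∂n| = f ρ V_g
|∂P/∂n| = 1.41×10⁻⁴ × 0.919 × 35.0 = 4.55×10⁻³ Pa/m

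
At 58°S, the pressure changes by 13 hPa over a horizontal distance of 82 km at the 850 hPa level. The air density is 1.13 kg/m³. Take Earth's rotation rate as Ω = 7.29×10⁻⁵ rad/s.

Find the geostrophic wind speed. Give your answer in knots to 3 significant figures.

Coriolis parameter at 58°S:
f = 2Ω sin φ = 2 × 7.29×10⁻⁵ × sin 58° = 1.24×10⁻⁴ s⁻¹
Pressure gradient: |∂P/∂n| = 1300 Pa / 82000 m = 1.59×10⁻² Pa/m
Geostrophic balance (pressure-gradient force = Coriolis force):
V_g = (1/(fρ)) |∂P/∂n| = 1.59×10⁻² / (1.24×10⁻⁴ × 1.13) = 113 m/s
Converting: 113 m/s × 1.944 = 221 knots

221 knots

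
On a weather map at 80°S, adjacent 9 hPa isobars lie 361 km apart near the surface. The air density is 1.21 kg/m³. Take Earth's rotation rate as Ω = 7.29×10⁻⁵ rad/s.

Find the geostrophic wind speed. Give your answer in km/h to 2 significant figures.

Coriolis parameter at 80°S:
f = 2Ω sin φ = 2 × 7.29×10⁻⁵ × sin 80° = 1.44×10⁻⁴ s⁻¹
Pressure gradient: |∂P/∂n| = 900 Pa / 361000 m = 2.49×10⁻³ Pa/m
Geostrophic balance (pressure-gradient force = Coriolis force):
V_g = (1/(fρ)) |∂P/∂n| = 2.49×10⁻³ / (1.44×10⁻⁴ × 1.21) = 14.3 m/s
Converting: 14.3 m/s × 3.6 = 52 km/h

52 km/h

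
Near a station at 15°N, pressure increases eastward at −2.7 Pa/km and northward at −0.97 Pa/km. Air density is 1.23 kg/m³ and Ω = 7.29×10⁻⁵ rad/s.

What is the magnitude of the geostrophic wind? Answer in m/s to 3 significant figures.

61.8 m/s

Coriolis parameter at 15°N:
f = 2Ω sin φ = 2 × 7.29×10⁻⁵ × sin 15° = 3.77×10⁻⁵ s⁻¹
Component geostrophic relations (x east, y north):
u_g = −(1/(fρ)) ∂P/∂y,  v_g = (1/(fρ)) ∂P/∂x
u_g = −(−0.97×10⁻³)/(3.77×10⁻⁵ × 1.23) = 20.9 m/s;  v_g = (−2.7×10⁻³)/(3.77×10⁻⁵ × 1.23) = −58.2 m/s
|V_g| = √(u_g² + v_g²) = 61.8 m/s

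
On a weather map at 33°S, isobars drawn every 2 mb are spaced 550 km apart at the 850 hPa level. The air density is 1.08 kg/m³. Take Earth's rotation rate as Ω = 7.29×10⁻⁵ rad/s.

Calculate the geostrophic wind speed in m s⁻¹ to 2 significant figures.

4.2 m s⁻¹

Coriolis parameter at 33°S:
f = 2Ω sin φ = 2 × 7.29×10⁻⁵ × sin 33° = 7.94×10⁻⁵ s⁻¹
Pressure gradient: |∂P/∂n| = 200 Pa / 550000 m = 3.64×10⁻⁴ Pa/m
Geostrophic balance (pressure-gradient force = Coriolis force):
V_g = (1/(fρ)) |∂P/∂n| = 3.64×10⁻⁴ / (7.94×10⁻⁵ × 1.08) = 4.24 m/s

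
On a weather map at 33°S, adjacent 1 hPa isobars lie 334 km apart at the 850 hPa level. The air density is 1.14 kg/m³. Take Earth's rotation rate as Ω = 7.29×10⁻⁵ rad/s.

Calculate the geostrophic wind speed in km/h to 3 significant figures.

11.9 km/h

Coriolis parameter at 33°S:
f = 2Ω sin φ = 2 × 7.29×10⁻⁵ × sin 33° = 7.94×10⁻⁵ s⁻¹
Pressure gradient: |∂P/∂n| = 100 Pa / 334000 m = 2.99×10⁻⁴ Pa/m
Geostrophic balance (pressure-gradient force = Coriolis force):
V_g = (1/(fρ)) |∂P/∂n| = 2.99×10⁻⁴ / (7.94×10⁻⁵ × 1.14) = 3.31 m/s
Converting: 3.31 m/s × 3.6 = 11.9 km/h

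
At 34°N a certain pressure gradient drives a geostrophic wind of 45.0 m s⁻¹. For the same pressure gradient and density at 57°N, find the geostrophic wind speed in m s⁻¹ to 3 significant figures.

With the same pressure gradient and density, V_g ∝ 1/f ∝ 1/sin φ.
V₂ = V₁ · sin φ₁ / sin φ₂ = 45.0 × sin 34° / sin 57°
V₂ = 45.0 × 0.5592/0.8387 = 30.0 m s⁻¹

30.0 m s⁻¹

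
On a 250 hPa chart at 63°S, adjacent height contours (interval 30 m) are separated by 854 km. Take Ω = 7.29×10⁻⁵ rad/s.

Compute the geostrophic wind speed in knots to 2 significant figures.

5.2 knots

Coriolis parameter at 63°S:
f = 2Ω sin φ = 2 × 7.29×10⁻⁵ × sin 63° = 1.30×10⁻⁴ s⁻¹
Height gradient: |∂Z/∂n| = 30 m / 854000 m = 3.51×10⁻⁵
On a pressure surface, geostrophic balance gives V_g = (g/f)|∂Z/∂n|:
V_g = 9.81 × 3.51×10⁻⁵ / 1.30×10⁻⁴ = 2.65 m/s
Converting: 2.65 m/s × 1.944 = 5.2 knots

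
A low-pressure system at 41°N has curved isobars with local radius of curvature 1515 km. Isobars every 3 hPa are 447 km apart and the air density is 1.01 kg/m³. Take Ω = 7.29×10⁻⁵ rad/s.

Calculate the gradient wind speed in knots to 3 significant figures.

12.9 knots

Coriolis parameter at 41°N:
f = 2Ω sin φ = 2 × 7.29×10⁻⁵ × sin 41° = 9.57×10⁻⁵ s⁻¹
Pressure gradient: |∂P/∂n| = 300 Pa / 447000 m = 6.71×10⁻⁴ Pa/m
Geostrophic speed: V_g = |∂P/∂n|/(fρ) = 6.71×10⁻⁴/(9.57×10⁻⁵ × 1.01) = 6.95 m/s
Around a low, centrifugal force acts outward with Coriolis, so pressure-gradient force balances both:
(1/ρ)|∂P/∂n| = fV + V²/R  →  V² + fR·V − fR·V_g = 0
With fR = 9.57×10⁻⁵ × 1515×10³ m = 145 m/s:
V = [−fR + √((fR)² + 4 fR V_g)]/2 = [−145 + √(145² + 4×145×6.95)]/2 = 6.64 m/s
Subgeostrophic (V < V_g = 6.95 m/s), as expected around a low.
Converting: 6.64 m/s × 1.944 = 12.9 knots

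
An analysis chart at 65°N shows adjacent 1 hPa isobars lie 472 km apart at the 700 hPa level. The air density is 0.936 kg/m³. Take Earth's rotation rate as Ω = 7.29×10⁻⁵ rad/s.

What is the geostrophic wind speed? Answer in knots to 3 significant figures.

Coriolis parameter at 65°N:
f = 2Ω sin φ = 2 × 7.29×10⁻⁵ × sin 65° = 1.32×10⁻⁴ s⁻¹
Pressure gradient: |∂P/∂n| = 100 Pa / 472000 m = 2.12×10⁻⁴ Pa/m
Geostrophic balance (pressure-gradient force = Coriolis force):
V_g = (1/(fρ)) |∂P/∂n| = 2.12×10⁻⁴ / (1.32×10⁻⁴ × 0.936) = 1.71 m/s
Converting: 1.71 m/s × 1.944 = 3.33 knots

3.33 knots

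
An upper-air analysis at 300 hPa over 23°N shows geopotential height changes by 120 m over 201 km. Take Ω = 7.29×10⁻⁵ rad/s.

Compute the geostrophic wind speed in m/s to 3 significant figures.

Coriolis parameter at 23°N:
f = 2Ω sin φ = 2 × 7.29×10⁻⁵ × sin 23° = 5.70×10⁻⁵ s⁻¹
Height gradient: |∂Z/∂n| = 120 m / 201000 m = 5.97×10⁻⁴
On a pressure surface, geostrophic balance gives V_g = (g/f)|∂Z/∂n|:
V_g = 9.81 × 5.97×10⁻⁴ / 5.70×10⁻⁵ = 103 m/s

103 m/s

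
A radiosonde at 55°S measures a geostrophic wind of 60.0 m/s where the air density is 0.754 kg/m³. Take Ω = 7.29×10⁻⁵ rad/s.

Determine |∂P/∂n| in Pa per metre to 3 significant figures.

Coriolis parameter at 55°S:
f = 2Ω sin φ = 2 × 7.29×10⁻⁵ × sin 55° = 1.19×10⁻⁴ s⁻¹
Geostrophic balance rearranged: |∂P/∂n| = f ρ V_g
|∂P/∂n| = 1.19×10⁻⁴ × 0.754 × 60.0 = 5.40×10⁻³ Pa/m

5.40×10⁻³ Pa/m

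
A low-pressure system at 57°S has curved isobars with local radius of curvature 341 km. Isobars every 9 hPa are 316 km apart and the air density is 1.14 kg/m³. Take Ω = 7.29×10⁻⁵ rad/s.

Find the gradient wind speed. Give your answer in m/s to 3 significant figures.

Coriolis parameter at 57°S:
f = 2Ω sin φ = 2 × 7.29×10⁻⁵ × sin 57° = 1.22×10⁻⁴ s⁻¹
Pressure gradient: |∂P/∂n| = 900 Pa / 316000 m = 2.85×10⁻³ Pa/m
Geostrophic speed: V_g = |∂P/∂n|/(fρ) = 2.85×10⁻³/(1.22×10⁻⁴ × 1.14) = 20.4 m/s
Around a low, centrifugal force acts outward with Coriolis, so pressure-gradient force balances both:
(1/ρ)|∂P/∂n| = fV + V²/R  →  V² + fR·V − fR·V_g = 0
With fR = 1.22×10⁻⁴ × 341×10³ m = 41.7 m/s:
V = [−fR + √((fR)² + 4 fR V_g)]/2 = [−41.7 + √(41.7² + 4×41.7×20.4)]/2 = 15 m/s
Subgeostrophic (V < V_g = 20.4 m/s), as expected around a low.

15.0 m/s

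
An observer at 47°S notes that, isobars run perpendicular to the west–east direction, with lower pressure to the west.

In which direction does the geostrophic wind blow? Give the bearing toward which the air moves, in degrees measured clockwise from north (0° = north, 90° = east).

The pressure-gradient force points toward the west (bearing 270°).
Geostrophic balance: in the Southern Hemisphere the Coriolis force deflects motion to the left, so the geostrophic wind blows 90° to the left of the pressure-gradient force (low pressure on the right).
Rotating 270° by 90° counterclockwise gives 180° — the wind blows toward the south.

180°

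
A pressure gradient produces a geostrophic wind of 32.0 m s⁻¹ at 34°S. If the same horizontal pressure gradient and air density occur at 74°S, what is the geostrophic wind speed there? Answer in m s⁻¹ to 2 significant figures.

With the same pressure gradient and density, V_g ∝ 1/f ∝ 1/sin φ.
V₂ = V₁ · sin φ₁ / sin φ₂ = 32.0 × sin 34° / sin 74°
V₂ = 32.0 × 0.5592/0.9613 = 19 m s⁻¹

19 m s⁻¹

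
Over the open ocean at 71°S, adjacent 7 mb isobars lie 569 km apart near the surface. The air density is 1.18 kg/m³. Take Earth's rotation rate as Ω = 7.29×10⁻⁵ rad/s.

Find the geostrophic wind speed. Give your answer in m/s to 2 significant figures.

Coriolis parameter at 71°S:
f = 2Ω sin φ = 2 × 7.29×10⁻⁵ × sin 71° = 1.38×10⁻⁴ s⁻¹
Pressure gradient: |∂P/∂n| = 700 Pa / 569000 m = 1.23×10⁻³ Pa/m
Geostrophic balance (pressure-gradient force = Coriolis force):
V_g = (1/(fρ)) |∂P/∂n| = 1.23×10⁻³ / (1.38×10⁻⁴ × 1.18) = 7.56 m/s

7.6 m/s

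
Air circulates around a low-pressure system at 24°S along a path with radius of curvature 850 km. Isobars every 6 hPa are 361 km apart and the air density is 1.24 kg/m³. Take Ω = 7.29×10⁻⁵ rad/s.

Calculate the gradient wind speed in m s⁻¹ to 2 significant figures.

Coriolis parameter at 24°S:
f = 2Ω sin φ = 2 × 7.29×10⁻⁵ × sin 24° = 5.93×10⁻⁵ s⁻¹
Pressure gradient: |∂P/∂n| = 600 Pa / 361000 m = 1.66×10⁻³ Pa/m
Geostrophic speed: V_g = |∂P/∂n|/(fρ) = 1.66×10⁻³/(5.93×10⁻⁵ × 1.24) = 22.6 m/s
Around a low, centrifugal force acts outward with Coriolis, so pressure-gradient force balances both:
(1/ρ)|∂P/∂n| = fV + V²/R  →  V² + fR·V − fR·V_g = 0
With fR = 5.93×10⁻⁵ × 850×10³ m = 50.4 m/s:
V = [−fR + √((fR)² + 4 fR V_g)]/2 = [−50.4 + √(50.4² + 4×50.4×22.6)]/2 = 16.9 m/s
Subgeostrophic (V < V_g = 22.6 m/s), as expected around a low.

17 m s⁻¹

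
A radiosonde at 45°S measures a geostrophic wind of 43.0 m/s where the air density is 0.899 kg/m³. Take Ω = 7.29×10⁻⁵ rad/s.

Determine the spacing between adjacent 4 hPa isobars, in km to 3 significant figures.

Coriolis parameter at 45°S:
f = 2Ω sin φ = 2 × 7.29×10⁻⁵ × sin 45° = 1.03×10⁻⁴ s⁻¹
Geostrophic balance rearranged: |∂P/∂n| = f ρ V_g
|∂P/∂n| = 1.03×10⁻⁴ × 0.899 × 43.0 = 3.99×10⁻³ Pa/m
Isobar spacing: Δn = ΔP/|∂P/∂n| = 400 Pa / 3.99×10⁻³ Pa/m = 100367 m ≈ 100 km

100 km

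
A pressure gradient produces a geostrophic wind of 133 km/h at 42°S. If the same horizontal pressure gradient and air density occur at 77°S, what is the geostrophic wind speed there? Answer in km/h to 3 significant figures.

With the same pressure gradient and density, V_g ∝ 1/f ∝ 1/sin φ.
V₂ = V₁ · sin φ₁ / sin φ₂ = 133 × sin 42° / sin 77°
V₂ = 133 × 0.6691/0.9744 = 91.3 km/h

91.3 km/h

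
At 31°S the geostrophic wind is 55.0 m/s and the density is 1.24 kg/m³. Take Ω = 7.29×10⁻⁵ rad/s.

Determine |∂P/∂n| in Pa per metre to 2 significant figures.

5.1×10⁻³ Pa/m

Coriolis parameter at 31°S:
f = 2Ω sin φ = 2 × 7.29×10⁻⁵ × sin 31° = 7.51×10⁻⁵ s⁻¹
Geostrophic balance rearranged: |∂P/∂n| = f ρ V_g
|∂P/∂n| = 7.51×10⁻⁵ × 1.24 × 55.0 = 5.12×10⁻³ Pa/m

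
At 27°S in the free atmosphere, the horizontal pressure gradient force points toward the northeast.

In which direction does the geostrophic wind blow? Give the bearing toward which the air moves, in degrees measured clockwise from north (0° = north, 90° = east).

315°

The pressure-gradient force points toward the northeast (bearing 045°).
Geostrophic balance: in the Southern Hemisphere the Coriolis force deflects motion to the left, so the geostrophic wind blows 90° to the left of the pressure-gradient force (low pressure on the right).
Rotating 045° by 90° counterclockwise gives 315° — the wind blows toward the northwest.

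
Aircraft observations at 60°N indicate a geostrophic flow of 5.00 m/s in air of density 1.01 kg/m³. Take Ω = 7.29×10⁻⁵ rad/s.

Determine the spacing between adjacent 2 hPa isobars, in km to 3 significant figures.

314 km

Coriolis parameter at 60°N:
f = 2Ω sin φ = 2 × 7.29×10⁻⁵ × sin 60° = 1.26×10⁻⁴ s⁻¹
Geostrophic balance rearranged: |∂P/∂n| = f ρ V_g
|∂P/∂n| = 1.26×10⁻⁴ × 1.01 × 5.00 = 6.38×10⁻⁴ Pa/m
Isobar spacing: Δn = ΔP/|∂P/∂n| = 200 Pa / 6.38×10⁻⁴ Pa/m = 313654 m ≈ 314 km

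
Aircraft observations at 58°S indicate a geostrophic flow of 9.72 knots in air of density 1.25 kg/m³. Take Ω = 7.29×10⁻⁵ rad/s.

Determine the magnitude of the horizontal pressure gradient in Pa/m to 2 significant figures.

7.7×10⁻⁴ Pa/m

Coriolis parameter at 58°S:
f = 2Ω sin φ = 2 × 7.29×10⁻⁵ × sin 58° = 1.24×10⁻⁴ s⁻¹
Wind speed in SI: 9.72 knots = 5.00 m/s
Geostrophic balance rearranged: |∂P/∂n| = f ρ V_g
|∂P/∂n| = 1.24×10⁻⁴ × 1.25 × 5.00 = 7.73×10⁻⁴ Pa/m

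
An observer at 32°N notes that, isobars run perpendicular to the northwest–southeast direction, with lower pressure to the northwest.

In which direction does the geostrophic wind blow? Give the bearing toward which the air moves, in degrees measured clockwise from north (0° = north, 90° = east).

045°

The pressure-gradient force points toward the northwest (bearing 315°).
Geostrophic balance: in the Northern Hemisphere the Coriolis force deflects motion to the right, so the geostrophic wind blows 90° to the right of the pressure-gradient force (low pressure on the left).
Rotating 315° by 90° clockwise gives 045° — the wind blows toward the northeast.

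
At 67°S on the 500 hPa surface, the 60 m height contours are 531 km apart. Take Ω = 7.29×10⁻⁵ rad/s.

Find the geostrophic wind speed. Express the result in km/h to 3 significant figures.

Coriolis parameter at 67°S:
f = 2Ω sin φ = 2 × 7.29×10⁻⁵ × sin 67° = 1.34×10⁻⁴ s⁻¹
Height gradient: |∂Z/∂n| = 60 m / 531000 m = 1.13×10⁻⁴
On a pressure surface, geostrophic balance gives V_g = (g/f)|∂Z/∂n|:
V_g = 9.81 × 1.13×10⁻⁴ / 1.34×10⁻⁴ = 8.26 m/s
Converting: 8.26 m/s × 3.6 = 29.7 km/h

29.7 km/h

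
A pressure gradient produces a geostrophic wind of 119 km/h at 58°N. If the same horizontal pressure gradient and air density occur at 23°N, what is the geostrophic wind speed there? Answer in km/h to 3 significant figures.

258 km/h

With the same pressure gradient and density, V_g ∝ 1/f ∝ 1/sin φ.
V₂ = V₁ · sin φ₁ / sin φ₂ = 119 × sin 58° / sin 23°
V₂ = 119 × 0.8480/0.3907 = 258 km/h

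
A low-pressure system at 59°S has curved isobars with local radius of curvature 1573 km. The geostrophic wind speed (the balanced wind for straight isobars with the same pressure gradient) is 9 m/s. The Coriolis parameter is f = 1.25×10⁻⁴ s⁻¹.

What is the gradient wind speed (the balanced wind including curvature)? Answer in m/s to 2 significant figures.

Around a low, centrifugal force acts outward with Coriolis, so pressure-gradient force balances both:
(1/ρ)|∂P/∂n| = fV + V²/R  →  V² + fR·V − fR·V_g = 0
With fR = 1.25×10⁻⁴ × 1573×10³ m = 197 m/s:
V = [−fR + √((fR)² + 4 fR V_g)]/2 = [−197 + √(197² + 4×197×9)]/2 = 8.62 m/s
Subgeostrophic (V < V_g = 9 m/s), as expected around a low.

8.6 m/s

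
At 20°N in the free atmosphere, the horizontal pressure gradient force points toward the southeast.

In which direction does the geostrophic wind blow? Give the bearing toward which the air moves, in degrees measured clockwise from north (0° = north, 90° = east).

225°

The pressure-gradient force points toward the southeast (bearing 135°).
Geostrophic balance: in the Northern Hemisphere the Coriolis force deflects motion to the right, so the geostrophic wind blows 90° to the right of the pressure-gradient force (low pressure on the left).
Rotating 135° by 90° clockwise gives 225° — the wind blows toward the southwest.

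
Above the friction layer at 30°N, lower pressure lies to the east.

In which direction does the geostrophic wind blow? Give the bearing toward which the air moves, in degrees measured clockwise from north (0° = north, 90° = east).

The pressure-gradient force points toward the east (bearing 090°).
Geostrophic balance: in the Northern Hemisphere the Coriolis force deflects motion to the right, so the geostrophic wind blows 90° to the right of the pressure-gradient force (low pressure on the left).
Rotating 090° by 90° clockwise gives 180° — the wind blows toward the south.

180°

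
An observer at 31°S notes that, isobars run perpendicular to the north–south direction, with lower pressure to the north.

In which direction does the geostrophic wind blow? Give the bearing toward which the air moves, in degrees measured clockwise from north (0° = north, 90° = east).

The pressure-gradient force points toward the north (bearing 000°).
Geostrophic balance: in the Southern Hemisphere the Coriolis force deflects motion to the left, so the geostrophic wind blows 90° to the left of the pressure-gradient force (low pressure on the right).
Rotating 000° by 90° counterclockwise gives 270° — the wind blows toward the west.

270°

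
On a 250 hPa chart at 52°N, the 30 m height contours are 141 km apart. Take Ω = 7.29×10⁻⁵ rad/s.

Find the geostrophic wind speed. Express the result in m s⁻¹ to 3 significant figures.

18.2 m s⁻¹

Coriolis parameter at 52°N:
f = 2Ω sin φ = 2 × 7.29×10⁻⁵ × sin 52° = 1.15×10⁻⁴ s⁻¹
Height gradient: |∂Z/∂n| = 30 m / 141000 m = 2.13×10⁻⁴
On a pressure surface, geostrophic balance gives V_g = (g/f)|∂Z/∂n|:
V_g = 9.81 × 2.13×10⁻⁴ / 1.15×10⁻⁴ = 18.2 m/s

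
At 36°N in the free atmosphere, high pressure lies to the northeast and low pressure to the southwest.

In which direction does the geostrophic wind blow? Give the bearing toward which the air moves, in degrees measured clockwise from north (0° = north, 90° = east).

315°

The pressure-gradient force points toward the southwest (bearing 225°).
Geostrophic balance: in the Northern Hemisphere the Coriolis force deflects motion to the right, so the geostrophic wind blows 90° to the right of the pressure-gradient force (low pressure on the left).
Rotating 225° by 90° clockwise gives 315° — the wind blows toward the northwest.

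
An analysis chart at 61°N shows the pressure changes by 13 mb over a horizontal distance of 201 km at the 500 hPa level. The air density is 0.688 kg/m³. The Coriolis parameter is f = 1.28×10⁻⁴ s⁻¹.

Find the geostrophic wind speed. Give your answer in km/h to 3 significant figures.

Pressure gradient: |∂P/∂n| = 1300 Pa / 201000 m = 6.47×10⁻³ Pa/m
Geostrophic balance (pressure-gradient force = Coriolis force):
V_g = (1/(fρ)) |∂P/∂n| = 6.47×10⁻³ / (1.28×10⁻⁴ × 0.688) = 73.4 m/s
Converting: 73.4 m/s × 3.6 = 264 km/h

264 km/h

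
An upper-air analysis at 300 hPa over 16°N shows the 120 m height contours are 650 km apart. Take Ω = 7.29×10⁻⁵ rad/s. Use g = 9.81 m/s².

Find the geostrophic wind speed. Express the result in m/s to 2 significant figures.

Coriolis parameter at 16°N:
f = 2Ω sin φ = 2 × 7.29×10⁻⁵ × sin 16° = 4.02×10⁻⁵ s⁻¹
Height gradient: |∂Z/∂n| = 120 m / 650000 m = 1.85×10⁻⁴
On a pressure surface, geostrophic balance gives V_g = (g/f)|∂Z/∂n|:
V_g = 9.81 × 1.85×10⁻⁴ / 4.02×10⁻⁵ = 45.1 m/s

45 m/s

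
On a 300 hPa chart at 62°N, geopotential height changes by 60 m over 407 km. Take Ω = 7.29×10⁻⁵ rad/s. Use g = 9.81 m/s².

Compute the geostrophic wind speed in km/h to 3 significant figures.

40.4 km/h

Coriolis parameter at 62°N:
f = 2Ω sin φ = 2 × 7.29×10⁻⁵ × sin 62° = 1.29×10⁻⁴ s⁻¹
Height gradient: |∂Z/∂n| = 60 m / 407000 m = 1.47×10⁻⁴
On a pressure surface, geostrophic balance gives V_g = (g/f)|∂Z/∂n|:
V_g = 9.81 × 1.47×10⁻⁴ / 1.29×10⁻⁴ = 11.2 m/s
Converting: 11.2 m/s × 3.6 = 40.4 km/h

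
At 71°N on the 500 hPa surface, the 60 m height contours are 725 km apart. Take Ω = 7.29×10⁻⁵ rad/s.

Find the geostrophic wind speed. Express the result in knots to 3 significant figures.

Coriolis parameter at 71°N:
f = 2Ω sin φ = 2 × 7.29×10⁻⁵ × sin 71° = 1.38×10⁻⁴ s⁻¹
Height gradient: |∂Z/∂n| = 60 m / 725000 m = 8.28×10⁻⁵
On a pressure surface, geostrophic balance gives V_g = (g/f)|∂Z/∂n|:
V_g = 9.81 × 8.28×10⁻⁵ / 1.38×10⁻⁴ = 5.89 m/s
Converting: 5.89 m/s × 1.944 = 11.4 knots

11.4 knots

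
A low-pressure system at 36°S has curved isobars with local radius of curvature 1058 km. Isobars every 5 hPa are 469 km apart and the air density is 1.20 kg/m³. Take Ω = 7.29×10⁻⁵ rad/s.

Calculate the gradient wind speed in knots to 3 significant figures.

18.3 knots

Coriolis parameter at 36°S:
f = 2Ω sin φ = 2 × 7.29×10⁻⁵ × sin 36° = 8.57×10⁻⁵ s⁻¹
Pressure gradient: |∂P/∂n| = 500 Pa / 469000 m = 1.07×10⁻³ Pa/m
Geostrophic speed: V_g = |∂P/∂n|/(fρ) = 1.07×10⁻³/(8.57×10⁻⁵ × 1.20) = 10.4 m/s
Around a low, centrifugal force acts outward with Coriolis, so pressure-gradient force balances both:
(1/ρ)|∂P/∂n| = fV + V²/R  →  V² + fR·V − fR·V_g = 0
With fR = 8.57×10⁻⁵ × 1058×10³ m = 90.7 m/s:
V = [−fR + √((fR)² + 4 fR V_g)]/2 = [−90.7 + √(90.7² + 4×90.7×10.4)]/2 = 9.39 m/s
Subgeostrophic (V < V_g = 10.4 m/s), as expected around a low.
Converting: 9.39 m/s × 1.944 = 18.3 knots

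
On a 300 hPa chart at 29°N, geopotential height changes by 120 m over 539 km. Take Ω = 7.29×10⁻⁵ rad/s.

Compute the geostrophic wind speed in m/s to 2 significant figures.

Coriolis parameter at 29°N:
f = 2Ω sin φ = 2 × 7.29×10⁻⁵ × sin 29° = 7.07×10⁻⁵ s⁻¹
Height gradient: |∂Z/∂n| = 120 m / 539000 m = 2.23×10⁻⁴
On a pressure surface, geostrophic balance gives V_g = (g/f)|∂Z/∂n|:
V_g = 9.81 × 2.23×10⁻⁴ / 7.07×10⁻⁵ = 30.9 m/s

31 m/s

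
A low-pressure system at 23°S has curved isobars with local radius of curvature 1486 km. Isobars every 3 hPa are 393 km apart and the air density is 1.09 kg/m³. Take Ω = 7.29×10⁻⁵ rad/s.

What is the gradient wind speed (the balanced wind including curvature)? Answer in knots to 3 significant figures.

Coriolis parameter at 23°S:
f = 2Ω sin φ = 2 × 7.29×10⁻⁵ × sin 23° = 5.70×10⁻⁵ s⁻¹
Pressure gradient: |∂P/∂n| = 300 Pa / 393000 m = 7.63×10⁻⁴ Pa/m
Geostrophic speed: V_g = |∂P/∂n|/(fρ) = 7.63×10⁻⁴/(5.70×10⁻⁵ × 1.09) = 12.3 m/s
Around a low, centrifugal force acts outward with Coriolis, so pressure-gradient force balances both:
(1/ρ)|∂P/∂n| = fV + V²/R  →  V² + fR·V − fR·V_g = 0
With fR = 5.70×10⁻⁵ × 1486×10³ m = 84.7 m/s:
V = [−fR + √((fR)² + 4 fR V_g)]/2 = [−84.7 + √(84.7² + 4×84.7×12.3)]/2 = 10.9 m/s
Subgeostrophic (V < V_g = 12.3 m/s), as expected around a low.
Converting: 10.9 m/s × 1.944 = 21.2 knots

21.2 knots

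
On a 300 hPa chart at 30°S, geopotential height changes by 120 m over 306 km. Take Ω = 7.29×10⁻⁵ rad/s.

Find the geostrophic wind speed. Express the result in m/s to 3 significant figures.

Coriolis parameter at 30°S:
f = 2Ω sin φ = 2 × 7.29×10⁻⁵ × sin 30° = 7.29×10⁻⁵ s⁻¹
Height gradient: |∂Z/∂n| = 120 m / 306000 m = 3.92×10⁻⁴
On a pressure surface, geostrophic balance gives V_g = (g/f)|∂Z/∂n|:
V_g = 9.81 × 3.92×10⁻⁴ / 7.29×10⁻⁵ = 52.8 m/s

52.8 m/s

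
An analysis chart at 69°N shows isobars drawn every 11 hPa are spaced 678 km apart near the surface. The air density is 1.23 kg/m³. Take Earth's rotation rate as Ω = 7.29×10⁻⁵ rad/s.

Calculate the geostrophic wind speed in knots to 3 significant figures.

Coriolis parameter at 69°N:
f = 2Ω sin φ = 2 × 7.29×10⁻⁵ × sin 69° = 1.36×10⁻⁴ s⁻¹
Pressure gradient: |∂P/∂n| = 1100 Pa / 678000 m = 1.62×10⁻³ Pa/m
Geostrophic balance (pressure-gradient force = Coriolis force):
V_g = (1/(fρ)) |∂P/∂n| = 1.62×10⁻³ / (1.36×10⁻⁴ × 1.23) = 9.69 m/s
Converting: 9.69 m/s × 1.944 = 18.8 knots

18.8 knots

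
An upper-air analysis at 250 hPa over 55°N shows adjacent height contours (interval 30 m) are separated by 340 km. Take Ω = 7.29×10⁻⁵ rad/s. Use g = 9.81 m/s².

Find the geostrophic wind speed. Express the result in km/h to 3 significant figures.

26.1 km/h

Coriolis parameter at 55°N:
f = 2Ω sin φ = 2 × 7.29×10⁻⁵ × sin 55° = 1.19×10⁻⁴ s⁻¹
Height gradient: |∂Z/∂n| = 30 m / 340000 m = 8.82×10⁻⁵
On a pressure surface, geostrophic balance gives V_g = (g/f)|∂Z/∂n|:
V_g = 9.81 × 8.82×10⁻⁵ / 1.19×10⁻⁴ = 7.25 m/s
Converting: 7.25 m/s × 3.6 = 26.1 km/h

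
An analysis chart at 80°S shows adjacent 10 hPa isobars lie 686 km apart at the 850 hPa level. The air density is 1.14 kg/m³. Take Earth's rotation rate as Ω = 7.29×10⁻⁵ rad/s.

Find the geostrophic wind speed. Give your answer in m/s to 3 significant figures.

Coriolis parameter at 80°S:
f = 2Ω sin φ = 2 × 7.29×10⁻⁵ × sin 80° = 1.44×10⁻⁴ s⁻¹
Pressure gradient: |∂P/∂n| = 1000 Pa / 686000 m = 1.46×10⁻³ Pa/m
Geostrophic balance (pressure-gradient force = Coriolis force):
V_g = (1/(fρ)) |∂P/∂n| = 1.46×10⁻³ / (1.44×10⁻⁴ × 1.14) = 8.91 m/s

8.91 m/s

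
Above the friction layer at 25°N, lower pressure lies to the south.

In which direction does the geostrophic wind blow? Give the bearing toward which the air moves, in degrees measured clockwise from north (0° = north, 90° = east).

The pressure-gradient force points toward the south (bearing 180°).
Geostrophic balance: in the Northern Hemisphere the Coriolis force deflects motion to the right, so the geostrophic wind blows 90° to the right of the pressure-gradient force (low pressure on the left).
Rotating 180° by 90° clockwise gives 270° — the wind blows toward the west.

270°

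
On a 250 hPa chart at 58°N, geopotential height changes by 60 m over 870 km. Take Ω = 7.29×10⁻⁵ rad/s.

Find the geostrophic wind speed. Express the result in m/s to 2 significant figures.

Coriolis parameter at 58°N:
f = 2Ω sin φ = 2 × 7.29×10⁻⁵ × sin 58° = 1.24×10⁻⁴ s⁻¹
Height gradient: |∂Z/∂n| = 60 m / 870000 m = 6.90×10⁻⁵
On a pressure surface, geostrophic balance gives V_g = (g/f)|∂Z/∂n|:
V_g = 9.81 × 6.90×10⁻⁵ / 1.24×10⁻⁴ = 5.47 m/s

5.5 m/s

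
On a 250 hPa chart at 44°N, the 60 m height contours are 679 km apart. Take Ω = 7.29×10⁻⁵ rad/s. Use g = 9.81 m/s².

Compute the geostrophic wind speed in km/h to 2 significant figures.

Coriolis parameter at 44°N:
f = 2Ω sin φ = 2 × 7.29×10⁻⁵ × sin 44° = 1.01×10⁻⁴ s⁻¹
Height gradient: |∂Z/∂n| = 60 m / 679000 m = 8.84×10⁻⁵
On a pressure surface, geostrophic balance gives V_g = (g/f)|∂Z/∂n|:
V_g = 9.81 × 8.84×10⁻⁵ / 1.01×10⁻⁴ = 8.56 m/s
Converting: 8.56 m/s × 3.6 = 31 km/h

31 km/h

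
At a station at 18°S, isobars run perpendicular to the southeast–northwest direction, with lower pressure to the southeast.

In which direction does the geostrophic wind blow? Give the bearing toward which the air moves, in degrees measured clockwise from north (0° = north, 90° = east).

045°

The pressure-gradient force points toward the southeast (bearing 135°).
Geostrophic balance: in the Southern Hemisphere the Coriolis force deflects motion to the left, so the geostrophic wind blows 90° to the left of the pressure-gradient force (low pressure on the right).
Rotating 135° by 90° counterclockwise gives 045° — the wind blows toward the northeast.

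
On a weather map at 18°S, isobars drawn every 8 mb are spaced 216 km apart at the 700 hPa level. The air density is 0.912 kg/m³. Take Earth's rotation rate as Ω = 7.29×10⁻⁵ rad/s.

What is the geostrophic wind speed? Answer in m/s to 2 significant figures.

Coriolis parameter at 18°S:
f = 2Ω sin φ = 2 × 7.29×10⁻⁵ × sin 18° = 4.51×10⁻⁵ s⁻¹
Pressure gradient: |∂P/∂n| = 800 Pa / 216000 m = 3.70×10⁻³ Pa/m
Geostrophic balance (pressure-gradient force = Coriolis force):
V_g = (1/(fρ)) |∂P/∂n| = 3.70×10⁻³ / (4.51×10⁻⁵ × 0.912) = 90.1 m/s

90 m/s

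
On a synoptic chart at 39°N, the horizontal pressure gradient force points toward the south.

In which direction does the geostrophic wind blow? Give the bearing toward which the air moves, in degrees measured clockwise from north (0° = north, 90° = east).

The pressure-gradient force points toward the south (bearing 180°).
Geostrophic balance: in the Northern Hemisphere the Coriolis force deflects motion to the right, so the geostrophic wind blows 90° to the right of the pressure-gradient force (low pressure on the left).
Rotating 180° by 90° clockwise gives 270° — the wind blows toward the west.

270°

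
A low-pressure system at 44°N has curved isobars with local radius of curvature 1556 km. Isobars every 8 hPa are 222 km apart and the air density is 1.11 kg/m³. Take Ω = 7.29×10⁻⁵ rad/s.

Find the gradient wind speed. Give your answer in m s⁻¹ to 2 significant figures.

27 m s⁻¹

Coriolis parameter at 44°N:
f = 2Ω sin φ = 2 × 7.29×10⁻⁵ × sin 44° = 1.01×10⁻⁴ s⁻¹
Pressure gradient: |∂P/∂n| = 800 Pa / 222000 m = 3.60×10⁻³ Pa/m
Geostrophic speed: V_g = |∂P/∂n|/(fρ) = 3.60×10⁻³/(1.01×10⁻⁴ × 1.11) = 32.1 m/s
Around a low, centrifugal force acts outward with Coriolis, so pressure-gradient force balances both:
(1/ρ)|∂P/∂n| = fV + V²/R  →  V² + fR·V − fR·V_g = 0
With fR = 1.01×10⁻⁴ × 1556×10³ m = 158 m/s:
V = [−fR + √((fR)² + 4 fR V_g)]/2 = [−158 + √(158² + 4×158×32.1)]/2 = 27.3 m/s
Subgeostrophic (V < V_g = 32.1 m/s), as expected around a low.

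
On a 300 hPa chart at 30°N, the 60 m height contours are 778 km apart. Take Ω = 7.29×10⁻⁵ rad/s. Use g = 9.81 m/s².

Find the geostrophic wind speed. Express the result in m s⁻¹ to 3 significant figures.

Coriolis parameter at 30°N:
f = 2Ω sin φ = 2 × 7.29×10⁻⁵ × sin 30° = 7.29×10⁻⁵ s⁻¹
Height gradient: |∂Z/∂n| = 60 m / 778000 m = 7.71×10⁻⁵
On a pressure surface, geostrophic balance gives V_g = (g/f)|∂Z/∂n|:
V_g = 9.81 × 7.71×10⁻⁵ / 7.29×10⁻⁵ = 10.4 m/s

10.4 m s⁻¹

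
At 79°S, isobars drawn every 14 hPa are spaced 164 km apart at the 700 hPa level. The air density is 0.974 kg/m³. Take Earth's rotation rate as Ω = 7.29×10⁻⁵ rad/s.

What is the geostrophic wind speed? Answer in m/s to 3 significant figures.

Coriolis parameter at 79°S:
f = 2Ω sin φ = 2 × 7.29×10⁻⁵ × sin 79° = 1.43×10⁻⁴ s⁻¹
Pressure gradient: |∂P/∂n| = 1400 Pa / 164000 m = 8.54×10⁻³ Pa/m
Geostrophic balance (pressure-gradient force = Coriolis force):
V_g = (1/(fρ)) |∂P/∂n| = 8.54×10⁻³ / (1.43×10⁻⁴ × 0.974) = 61.2 m/s

61.2 m/s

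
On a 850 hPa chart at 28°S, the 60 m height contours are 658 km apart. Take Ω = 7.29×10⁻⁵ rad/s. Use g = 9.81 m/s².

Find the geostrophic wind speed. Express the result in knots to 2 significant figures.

Coriolis parameter at 28°S:
f = 2Ω sin φ = 2 × 7.29×10⁻⁵ × sin 28° = 6.84×10⁻⁵ s⁻¹
Height gradient: |∂Z/∂n| = 60 m / 658000 m = 9.12×10⁻⁵
On a pressure surface, geostrophic balance gives V_g = (g/f)|∂Z/∂n|:
V_g = 9.81 × 9.12×10⁻⁵ / 6.84×10⁻⁵ = 13.1 m/s
Converting: 13.1 m/s × 1.944 = 25 knots

25 knots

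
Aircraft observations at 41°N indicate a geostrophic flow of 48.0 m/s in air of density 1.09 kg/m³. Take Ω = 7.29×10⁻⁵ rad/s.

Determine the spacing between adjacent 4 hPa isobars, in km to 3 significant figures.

Coriolis parameter at 41°N:
f = 2Ω sin φ = 2 × 7.29×10⁻⁵ × sin 41° = 9.57×10⁻⁵ s⁻¹
Geostrophic balance rearranged: |∂P/∂n| = f ρ V_g
|∂P/∂n| = 9.57×10⁻⁵ × 1.09 × 48.0 = 5.00×10⁻³ Pa/m
Isobar spacing: Δn = ΔP/|∂P/∂n| = 400 Pa / 5.00×10⁻³ Pa/m = 79927 m ≈ 79.9 km

79.9 km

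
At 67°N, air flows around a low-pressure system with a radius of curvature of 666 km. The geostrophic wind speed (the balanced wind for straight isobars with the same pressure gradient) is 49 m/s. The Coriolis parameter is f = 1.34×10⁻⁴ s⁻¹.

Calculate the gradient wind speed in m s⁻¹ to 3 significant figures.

Around a low, centrifugal force acts outward with Coriolis, so pressure-gradient force balances both:
(1/ρ)|∂P/∂n| = fV + V²/R  →  V² + fR·V − fR·V_g = 0
With fR = 1.34×10⁻⁴ × 666×10³ m = 89.2 m/s:
V = [−fR + √((fR)² + 4 fR V_g)]/2 = [−89.2 + √(89.2² + 4×89.2×49)]/2 = 35.2 m/s
Subgeostrophic (V < V_g = 49 m/s), as expected around a low.

35.2 m s⁻¹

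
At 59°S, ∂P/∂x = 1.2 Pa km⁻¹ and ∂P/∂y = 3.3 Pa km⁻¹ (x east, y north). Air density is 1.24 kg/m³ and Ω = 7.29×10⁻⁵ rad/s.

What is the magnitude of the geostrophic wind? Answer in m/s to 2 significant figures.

Coriolis parameter at 59°S:
f = 2Ω sin φ = 2 × 7.29×10⁻⁵ × sin 59° = 1.25×10⁻⁴ s⁻¹
In the Southern Hemisphere f is negative: f = −1.25×10⁻⁴ s⁻¹.
Component geostrophic relations (x east, y north):
u_g = −(1/(fρ)) ∂P/∂y,  v_g = (1/(fρ)) ∂P/∂x
u_g = −(3.3×10⁻³)/(−1.25×10⁻⁴ × 1.24) = 21.3 m/s;  v_g = (1.2×10⁻³)/(−1.25×10⁻⁴ × 1.24) = −7.74 m/s
|V_g| = √(u_g² + v_g²) = 22.7 m/s

23 m/s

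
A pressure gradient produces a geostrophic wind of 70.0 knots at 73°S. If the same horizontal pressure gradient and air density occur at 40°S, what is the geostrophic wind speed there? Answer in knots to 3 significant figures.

104 knots

With the same pressure gradient and density, V_g ∝ 1/f ∝ 1/sin φ.
V₂ = V₁ · sin φ₁ / sin φ₂ = 70.0 × sin 73° / sin 40°
V₂ = 70.0 × 0.9563/0.6428 = 104 knots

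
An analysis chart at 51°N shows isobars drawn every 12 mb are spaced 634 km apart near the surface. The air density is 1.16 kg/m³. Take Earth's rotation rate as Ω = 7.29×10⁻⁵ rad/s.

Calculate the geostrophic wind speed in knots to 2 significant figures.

Coriolis parameter at 51°N:
f = 2Ω sin φ = 2 × 7.29×10⁻⁵ × sin 51° = 1.13×10⁻⁴ s⁻¹
Pressure gradient: |∂P/∂n| = 1200 Pa / 634000 m = 1.89×10⁻³ Pa/m
Geostrophic balance (pressure-gradient force = Coriolis force):
V_g = (1/(fρ)) |∂P/∂n| = 1.89×10⁻³ / (1.13×10⁻⁴ × 1.16) = 14.4 m/s
Converting: 14.4 m/s × 1.944 = 28 knots

28 knots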